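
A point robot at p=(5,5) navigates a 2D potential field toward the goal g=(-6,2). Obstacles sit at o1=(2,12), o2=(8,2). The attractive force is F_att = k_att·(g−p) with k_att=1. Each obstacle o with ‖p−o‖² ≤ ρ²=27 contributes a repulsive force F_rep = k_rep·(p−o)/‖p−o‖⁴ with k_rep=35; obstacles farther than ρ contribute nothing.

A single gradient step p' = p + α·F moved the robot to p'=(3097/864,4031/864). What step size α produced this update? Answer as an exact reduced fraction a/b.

α = 1/8

F_att = 1·(g−p) = 1·(-11,-3) = (-11.0000,-3.0000)
o1: d²=58 > ρ²=27 → inactive
o2: d²=18 ≤ ρ²=27; F_rep = 35·(-3,3)/18² = (-0.3241,0.3241)
F = F_att + ΣF_rep = (-11.3241,-2.6759)
Δp = p'−p = (-1.4155,-0.3345); α = Δx/Fx = (-1223/864) / (-1223/108) = 1/8
check: Δy/Fy = (-289/864) / (-289/108) = 1/8 ✓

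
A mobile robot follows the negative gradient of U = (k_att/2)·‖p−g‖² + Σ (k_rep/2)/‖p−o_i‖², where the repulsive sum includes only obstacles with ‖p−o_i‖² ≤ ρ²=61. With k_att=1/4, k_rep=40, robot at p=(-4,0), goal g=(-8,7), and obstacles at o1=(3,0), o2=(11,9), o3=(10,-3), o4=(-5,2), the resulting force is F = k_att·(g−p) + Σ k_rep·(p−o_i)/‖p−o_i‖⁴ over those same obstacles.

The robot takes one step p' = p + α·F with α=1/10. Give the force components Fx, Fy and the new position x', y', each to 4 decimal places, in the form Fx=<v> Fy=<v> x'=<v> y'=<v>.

Fx=0.4834 Fy=-1.4500 x'=-3.9517 y'=-0.1450

F_att = 1/4·(g−p) = 1/4·(-4,7) = (-1.0000,1.7500)
o1: d²=49 ≤ ρ²=61; F_rep = 40·(-7,0)/49² = (-0.1166,0.0000)
o2: d²=306 > ρ²=61 → inactive
o3: d²=205 > ρ²=61 → inactive
o4: d²=5 ≤ ρ²=61; F_rep = 40·(1,-2)/5² = (1.6000,-3.2000)
F = F_att + ΣF_rep = (0.4834,-1.4500)
p' = p + 1/10·F = (-3.9517,-0.1450)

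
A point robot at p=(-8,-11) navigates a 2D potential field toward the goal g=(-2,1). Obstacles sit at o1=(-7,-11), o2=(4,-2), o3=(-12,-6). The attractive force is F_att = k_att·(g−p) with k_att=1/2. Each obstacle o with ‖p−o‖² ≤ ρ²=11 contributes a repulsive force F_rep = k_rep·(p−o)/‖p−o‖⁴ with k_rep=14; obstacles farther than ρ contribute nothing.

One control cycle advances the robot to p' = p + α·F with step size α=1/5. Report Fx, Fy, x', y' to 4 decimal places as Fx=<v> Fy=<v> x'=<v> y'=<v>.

Fx=-11.0000 Fy=6.0000 x'=-10.2000 y'=-9.8000

F_att = 1/2·(g−p) = 1/2·(6,12) = (3.0000,6.0000)
o1: d²=1 ≤ ρ²=11; F_rep = 14·(-1,0)/1² = (-14.0000,0.0000)
o2: d²=225 > ρ²=11 → inactive
o3: d²=41 > ρ²=11 → inactive
F = F_att + ΣF_rep = (-11.0000,6.0000)
p' = p + 1/5·F = (-10.2000,-9.8000)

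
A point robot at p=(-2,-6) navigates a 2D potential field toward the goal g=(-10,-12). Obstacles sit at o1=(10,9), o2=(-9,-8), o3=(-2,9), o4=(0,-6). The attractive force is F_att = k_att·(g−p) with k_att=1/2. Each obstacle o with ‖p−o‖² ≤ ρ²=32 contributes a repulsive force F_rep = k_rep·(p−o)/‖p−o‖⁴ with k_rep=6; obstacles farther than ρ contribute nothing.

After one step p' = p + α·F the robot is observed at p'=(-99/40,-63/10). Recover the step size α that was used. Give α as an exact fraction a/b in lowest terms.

F_att = 1/2·(g−p) = 1/2·(-8,-6) = (-4.0000,-3.0000)
o1: d²=369 > ρ²=32 → inactive
o2: d²=53 > ρ²=32 → inactive
o3: d²=225 > ρ²=32 → inactive
o4: d²=4 ≤ ρ²=32; F_rep = 6·(-2,0)/4² = (-0.7500,0.0000)
F = F_att + ΣF_rep = (-4.7500,-3.0000)
Δp = p'−p = (-0.4750,-0.3000); α = Δx/Fx = (-19/40) / (-19/4) = 1/10
check: Δy/Fy = (-3/10) / (-3) = 1/10 ✓

α = 1/10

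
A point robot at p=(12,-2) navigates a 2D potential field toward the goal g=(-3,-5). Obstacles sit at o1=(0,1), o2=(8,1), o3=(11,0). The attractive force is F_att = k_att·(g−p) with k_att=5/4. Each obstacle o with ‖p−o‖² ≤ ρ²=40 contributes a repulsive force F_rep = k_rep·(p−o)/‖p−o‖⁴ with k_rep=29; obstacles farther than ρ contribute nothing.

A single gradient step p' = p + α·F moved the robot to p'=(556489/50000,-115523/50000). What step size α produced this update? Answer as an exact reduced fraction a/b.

F_att = 5/4·(g−p) = 5/4·(-15,-3) = (-18.7500,-3.7500)
o1: d²=153 > ρ²=40 → inactive
o2: d²=25 ≤ ρ²=40; F_rep = 29·(4,-3)/25² = (0.1856,-0.1392)
o3: d²=5 ≤ ρ²=40; F_rep = 29·(1,-2)/5² = (1.1600,-2.3200)
F = F_att + ΣF_rep = (-17.4044,-6.2092)
Δp = p'−p = (-0.8702,-0.3105); α = Δx/Fx = (-43511/50000) / (-43511/2500) = 1/20
check: Δy/Fy = (-15523/50000) / (-15523/2500) = 1/20 ✓

α = 1/20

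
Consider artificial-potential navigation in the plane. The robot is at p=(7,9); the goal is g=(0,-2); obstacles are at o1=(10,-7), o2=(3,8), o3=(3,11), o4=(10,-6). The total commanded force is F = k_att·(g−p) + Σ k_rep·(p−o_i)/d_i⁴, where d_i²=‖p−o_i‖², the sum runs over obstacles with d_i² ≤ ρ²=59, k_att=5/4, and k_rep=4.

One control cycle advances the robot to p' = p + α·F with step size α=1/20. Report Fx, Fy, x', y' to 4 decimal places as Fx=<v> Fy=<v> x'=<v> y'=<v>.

F_att = 5/4·(g−p) = 5/4·(-7,-11) = (-8.7500,-13.7500)
o1: d²=265 > ρ²=59 → inactive
o2: d²=17 ≤ ρ²=59; F_rep = 4·(4,1)/17² = (0.0554,0.0138)
o3: d²=20 ≤ ρ²=59; F_rep = 4·(4,-2)/20² = (0.0400,-0.0200)
o4: d²=234 > ρ²=59 → inactive
F = F_att + ΣF_rep = (-8.6546,-13.7562)
p' = p + 1/20·F = (6.5673,8.3122)

Fx=-8.6546 Fy=-13.7562 x'=6.5673 y'=8.3122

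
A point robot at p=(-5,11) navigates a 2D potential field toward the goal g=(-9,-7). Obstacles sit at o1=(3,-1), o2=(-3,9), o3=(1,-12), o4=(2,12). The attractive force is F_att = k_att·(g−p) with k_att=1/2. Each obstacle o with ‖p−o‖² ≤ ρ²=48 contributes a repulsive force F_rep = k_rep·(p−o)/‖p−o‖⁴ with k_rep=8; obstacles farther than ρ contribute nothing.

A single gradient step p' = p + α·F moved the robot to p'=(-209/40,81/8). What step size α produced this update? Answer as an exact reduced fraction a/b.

F_att = 1/2·(g−p) = 1/2·(-4,-18) = (-2.0000,-9.0000)
o1: d²=208 > ρ²=48 → inactive
o2: d²=8 ≤ ρ²=48; F_rep = 8·(-2,2)/8² = (-0.2500,0.2500)
o3: d²=565 > ρ²=48 → inactive
o4: d²=50 > ρ²=48 → inactive
F = F_att + ΣF_rep = (-2.2500,-8.7500)
Δp = p'−p = (-0.2250,-0.8750); α = Δx/Fx = (-9/40) / (-9/4) = 1/10
check: Δy/Fy = (-7/8) / (-35/4) = 1/10 ✓

α = 1/10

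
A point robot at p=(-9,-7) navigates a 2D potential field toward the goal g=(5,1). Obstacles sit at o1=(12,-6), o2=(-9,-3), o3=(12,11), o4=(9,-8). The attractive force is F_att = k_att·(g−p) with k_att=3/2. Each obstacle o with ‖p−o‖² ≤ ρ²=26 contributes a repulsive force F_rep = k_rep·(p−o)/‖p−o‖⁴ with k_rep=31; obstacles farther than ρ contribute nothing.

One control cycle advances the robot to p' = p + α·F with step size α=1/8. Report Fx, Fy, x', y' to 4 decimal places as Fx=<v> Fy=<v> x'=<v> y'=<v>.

F_att = 3/2·(g−p) = 3/2·(14,8) = (21.0000,12.0000)
o1: d²=442 > ρ²=26 → inactive
o2: d²=16 ≤ ρ²=26; F_rep = 31·(0,-4)/16² = (0.0000,-0.4844)
o3: d²=765 > ρ²=26 → inactive
o4: d²=325 > ρ²=26 → inactive
F = F_att + ΣF_rep = (21.0000,11.5156)
p' = p + 1/8·F = (-6.3750,-5.5605)

Fx=21.0000 Fy=11.5156 x'=-6.3750 y'=-5.5605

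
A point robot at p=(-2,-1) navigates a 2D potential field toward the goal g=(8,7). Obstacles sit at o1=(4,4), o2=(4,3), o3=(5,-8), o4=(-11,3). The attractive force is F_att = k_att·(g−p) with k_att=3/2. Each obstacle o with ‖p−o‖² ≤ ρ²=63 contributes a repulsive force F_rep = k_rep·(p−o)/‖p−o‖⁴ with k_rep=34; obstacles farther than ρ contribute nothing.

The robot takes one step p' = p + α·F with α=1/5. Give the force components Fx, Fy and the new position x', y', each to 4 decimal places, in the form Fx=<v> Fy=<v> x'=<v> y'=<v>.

Fx=14.8697 Fy=11.9040 x'=0.9739 y'=1.3808

F_att = 3/2·(g−p) = 3/2·(10,8) = (15.0000,12.0000)
o1: d²=61 ≤ ρ²=63; F_rep = 34·(-6,-5)/61² = (-0.0548,-0.0457)
o2: d²=52 ≤ ρ²=63; F_rep = 34·(-6,-4)/52² = (-0.0754,-0.0503)
o3: d²=98 > ρ²=63 → inactive
o4: d²=97 > ρ²=63 → inactive
F = F_att + ΣF_rep = (14.8697,11.9040)
p' = p + 1/5·F = (0.9739,1.3808)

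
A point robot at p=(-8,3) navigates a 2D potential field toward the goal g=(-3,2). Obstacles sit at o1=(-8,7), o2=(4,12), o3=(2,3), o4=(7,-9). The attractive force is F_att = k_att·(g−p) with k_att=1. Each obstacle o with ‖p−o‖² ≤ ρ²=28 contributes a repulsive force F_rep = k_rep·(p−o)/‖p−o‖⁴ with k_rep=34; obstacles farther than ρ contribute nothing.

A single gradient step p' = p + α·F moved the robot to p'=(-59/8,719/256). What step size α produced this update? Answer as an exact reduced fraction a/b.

α = 1/8

F_att = 1·(g−p) = 1·(5,-1) = (5.0000,-1.0000)
o1: d²=16 ≤ ρ²=28; F_rep = 34·(0,-4)/16² = (0.0000,-0.5312)
o2: d²=225 > ρ²=28 → inactive
o3: d²=100 > ρ²=28 → inactive
o4: d²=369 > ρ²=28 → inactive
F = F_att + ΣF_rep = (5.0000,-1.5312)
Δp = p'−p = (0.6250,-0.1914); α = Δx/Fx = (5/8) / (5) = 1/8
check: Δy/Fy = (-49/256) / (-49/32) = 1/8 ✓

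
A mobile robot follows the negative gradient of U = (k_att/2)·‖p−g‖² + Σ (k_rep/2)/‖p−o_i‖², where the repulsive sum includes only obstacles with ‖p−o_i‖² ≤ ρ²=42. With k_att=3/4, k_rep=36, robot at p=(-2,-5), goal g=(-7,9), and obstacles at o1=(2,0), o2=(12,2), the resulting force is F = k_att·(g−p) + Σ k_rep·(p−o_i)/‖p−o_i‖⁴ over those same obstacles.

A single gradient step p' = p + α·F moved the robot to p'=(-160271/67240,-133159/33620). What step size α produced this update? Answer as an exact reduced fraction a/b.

α = 1/10

F_att = 3/4·(g−p) = 3/4·(-5,14) = (-3.7500,10.5000)
o1: d²=41 ≤ ρ²=42; F_rep = 36·(-4,-5)/41² = (-0.0857,-0.1071)
o2: d²=245 > ρ²=42 → inactive
F = F_att + ΣF_rep = (-3.8357,10.3929)
Δp = p'−p = (-0.3836,1.0393); α = Δx/Fx = (-25791/67240) / (-25791/6724) = 1/10
check: Δy/Fy = (34941/33620) / (34941/3362) = 1/10 ✓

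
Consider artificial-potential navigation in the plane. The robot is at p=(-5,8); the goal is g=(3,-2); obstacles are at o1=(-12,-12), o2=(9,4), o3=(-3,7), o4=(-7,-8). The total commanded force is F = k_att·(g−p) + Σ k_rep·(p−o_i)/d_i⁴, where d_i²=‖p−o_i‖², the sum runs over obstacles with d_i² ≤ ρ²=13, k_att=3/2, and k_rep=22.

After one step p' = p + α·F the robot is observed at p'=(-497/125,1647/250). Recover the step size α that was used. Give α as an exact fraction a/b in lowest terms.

F_att = 3/2·(g−p) = 3/2·(8,-10) = (12.0000,-15.0000)
o1: d²=449 > ρ²=13 → inactive
o2: d²=212 > ρ²=13 → inactive
o3: d²=5 ≤ ρ²=13; F_rep = 22·(-2,1)/5² = (-1.7600,0.8800)
o4: d²=260 > ρ²=13 → inactive
F = F_att + ΣF_rep = (10.2400,-14.1200)
Δp = p'−p = (1.0240,-1.4120); α = Δx/Fx = (128/125) / (256/25) = 1/10
check: Δy/Fy = (-353/250) / (-353/25) = 1/10 ✓

α = 1/10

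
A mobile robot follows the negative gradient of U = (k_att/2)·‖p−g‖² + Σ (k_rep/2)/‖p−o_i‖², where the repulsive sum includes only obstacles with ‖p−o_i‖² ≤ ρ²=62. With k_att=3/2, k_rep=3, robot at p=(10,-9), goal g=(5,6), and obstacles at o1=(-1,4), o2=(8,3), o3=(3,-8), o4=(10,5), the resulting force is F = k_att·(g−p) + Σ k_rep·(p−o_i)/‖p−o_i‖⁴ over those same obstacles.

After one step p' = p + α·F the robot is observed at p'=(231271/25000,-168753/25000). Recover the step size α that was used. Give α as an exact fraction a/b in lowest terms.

F_att = 3/2·(g−p) = 3/2·(-5,15) = (-7.5000,22.5000)
o1: d²=290 > ρ²=62 → inactive
o2: d²=148 > ρ²=62 → inactive
o3: d²=50 ≤ ρ²=62; F_rep = 3·(7,-1)/50² = (0.0084,-0.0012)
o4: d²=196 > ρ²=62 → inactive
F = F_att + ΣF_rep = (-7.4916,22.4988)
Δp = p'−p = (-0.7492,2.2499); α = Δx/Fx = (-18729/25000) / (-18729/2500) = 1/10
check: Δy/Fy = (56247/25000) / (56247/2500) = 1/10 ✓

α = 1/10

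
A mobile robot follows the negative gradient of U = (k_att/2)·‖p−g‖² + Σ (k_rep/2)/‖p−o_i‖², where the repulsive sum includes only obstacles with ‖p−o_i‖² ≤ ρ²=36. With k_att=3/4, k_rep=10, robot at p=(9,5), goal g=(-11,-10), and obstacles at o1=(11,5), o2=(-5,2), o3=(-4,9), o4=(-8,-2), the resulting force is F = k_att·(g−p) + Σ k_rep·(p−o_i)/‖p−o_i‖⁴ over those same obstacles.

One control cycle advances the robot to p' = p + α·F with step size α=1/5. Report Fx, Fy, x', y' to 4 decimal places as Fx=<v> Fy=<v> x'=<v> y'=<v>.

F_att = 3/4·(g−p) = 3/4·(-20,-15) = (-15.0000,-11.2500)
o1: d²=4 ≤ ρ²=36; F_rep = 10·(-2,0)/4² = (-1.2500,0.0000)
o2: d²=205 > ρ²=36 → inactive
o3: d²=185 > ρ²=36 → inactive
o4: d²=338 > ρ²=36 → inactive
F = F_att + ΣF_rep = (-16.2500,-11.2500)
p' = p + 1/5·F = (5.7500,2.7500)

Fx=-16.2500 Fy=-11.2500 x'=5.7500 y'=2.7500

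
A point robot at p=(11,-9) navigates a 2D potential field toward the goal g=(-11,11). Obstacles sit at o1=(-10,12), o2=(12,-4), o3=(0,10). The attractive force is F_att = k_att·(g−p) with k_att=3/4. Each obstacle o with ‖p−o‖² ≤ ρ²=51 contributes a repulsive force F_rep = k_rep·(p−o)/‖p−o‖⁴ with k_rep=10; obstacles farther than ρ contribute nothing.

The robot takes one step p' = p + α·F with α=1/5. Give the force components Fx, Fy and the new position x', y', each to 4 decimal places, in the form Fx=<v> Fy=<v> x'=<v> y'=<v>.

Fx=-16.5148 Fy=14.9260 x'=7.6970 y'=-6.0148

F_att = 3/4·(g−p) = 3/4·(-22,20) = (-16.5000,15.0000)
o1: d²=882 > ρ²=51 → inactive
o2: d²=26 ≤ ρ²=51; F_rep = 10·(-1,-5)/26² = (-0.0148,-0.0740)
o3: d²=482 > ρ²=51 → inactive
F = F_att + ΣF_rep = (-16.5148,14.9260)
p' = p + 1/5·F = (7.6970,-6.0148)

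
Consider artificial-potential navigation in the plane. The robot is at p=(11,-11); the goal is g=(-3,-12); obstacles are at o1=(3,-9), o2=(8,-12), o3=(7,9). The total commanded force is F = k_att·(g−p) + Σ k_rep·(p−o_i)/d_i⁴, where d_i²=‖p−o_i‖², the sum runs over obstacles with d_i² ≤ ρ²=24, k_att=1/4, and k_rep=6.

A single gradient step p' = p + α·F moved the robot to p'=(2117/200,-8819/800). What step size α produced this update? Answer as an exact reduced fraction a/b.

F_att = 1/4·(g−p) = 1/4·(-14,-1) = (-3.5000,-0.2500)
o1: d²=68 > ρ²=24 → inactive
o2: d²=10 ≤ ρ²=24; F_rep = 6·(3,1)/10² = (0.1800,0.0600)
o3: d²=416 > ρ²=24 → inactive
F = F_att + ΣF_rep = (-3.3200,-0.1900)
Δp = p'−p = (-0.4150,-0.0238); α = Δx/Fx = (-83/200) / (-83/25) = 1/8
check: Δy/Fy = (-19/800) / (-19/100) = 1/8 ✓

α = 1/8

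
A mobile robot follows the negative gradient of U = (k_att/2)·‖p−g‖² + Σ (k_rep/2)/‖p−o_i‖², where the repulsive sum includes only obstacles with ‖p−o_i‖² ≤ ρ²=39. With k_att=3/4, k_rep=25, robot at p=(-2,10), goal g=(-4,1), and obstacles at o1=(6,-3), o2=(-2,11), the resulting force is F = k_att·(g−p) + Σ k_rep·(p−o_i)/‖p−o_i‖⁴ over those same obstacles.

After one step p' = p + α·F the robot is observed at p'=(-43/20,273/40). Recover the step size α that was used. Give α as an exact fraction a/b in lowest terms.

α = 1/10

F_att = 3/4·(g−p) = 3/4·(-2,-9) = (-1.5000,-6.7500)
o1: d²=233 > ρ²=39 → inactive
o2: d²=1 ≤ ρ²=39; F_rep = 25·(0,-1)/1² = (0.0000,-25.0000)
F = F_att + ΣF_rep = (-1.5000,-31.7500)
Δp = p'−p = (-0.1500,-3.1750); α = Δx/Fx = (-3/20) / (-3/2) = 1/10
check: Δy/Fy = (-127/40) / (-127/4) = 1/10 ✓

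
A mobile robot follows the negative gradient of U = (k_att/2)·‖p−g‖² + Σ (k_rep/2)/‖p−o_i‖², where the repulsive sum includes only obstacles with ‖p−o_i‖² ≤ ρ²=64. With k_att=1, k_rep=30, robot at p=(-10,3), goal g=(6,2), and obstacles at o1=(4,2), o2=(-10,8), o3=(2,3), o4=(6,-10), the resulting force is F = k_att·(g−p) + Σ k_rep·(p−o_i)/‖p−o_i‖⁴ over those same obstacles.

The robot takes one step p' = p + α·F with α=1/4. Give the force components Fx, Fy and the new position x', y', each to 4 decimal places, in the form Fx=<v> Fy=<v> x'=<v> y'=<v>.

F_att = 1·(g−p) = 1·(16,-1) = (16.0000,-1.0000)
o1: d²=197 > ρ²=64 → inactive
o2: d²=25 ≤ ρ²=64; F_rep = 30·(0,-5)/25² = (0.0000,-0.2400)
o3: d²=144 > ρ²=64 → inactive
o4: d²=425 > ρ²=64 → inactive
F = F_att + ΣF_rep = (16.0000,-1.2400)
p' = p + 1/4·F = (-6.0000,2.6900)

Fx=16.0000 Fy=-1.2400 x'=-6.0000 y'=2.6900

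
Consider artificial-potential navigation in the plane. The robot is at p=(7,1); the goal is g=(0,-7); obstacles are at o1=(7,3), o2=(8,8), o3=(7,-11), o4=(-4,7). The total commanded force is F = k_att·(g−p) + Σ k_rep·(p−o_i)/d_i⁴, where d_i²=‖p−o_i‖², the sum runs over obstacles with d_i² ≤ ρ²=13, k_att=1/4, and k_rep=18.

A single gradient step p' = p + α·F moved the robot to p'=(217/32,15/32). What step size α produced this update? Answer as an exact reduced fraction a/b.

α = 1/8

F_att = 1/4·(g−p) = 1/4·(-7,-8) = (-1.7500,-2.0000)
o1: d²=4 ≤ ρ²=13; F_rep = 18·(0,-2)/4² = (0.0000,-2.2500)
o2: d²=50 > ρ²=13 → inactive
o3: d²=144 > ρ²=13 → inactive
o4: d²=157 > ρ²=13 → inactive
F = F_att + ΣF_rep = (-1.7500,-4.2500)
Δp = p'−p = (-0.2188,-0.5312); α = Δx/Fx = (-7/32) / (-7/4) = 1/8
check: Δy/Fy = (-17/32) / (-17/4) = 1/8 ✓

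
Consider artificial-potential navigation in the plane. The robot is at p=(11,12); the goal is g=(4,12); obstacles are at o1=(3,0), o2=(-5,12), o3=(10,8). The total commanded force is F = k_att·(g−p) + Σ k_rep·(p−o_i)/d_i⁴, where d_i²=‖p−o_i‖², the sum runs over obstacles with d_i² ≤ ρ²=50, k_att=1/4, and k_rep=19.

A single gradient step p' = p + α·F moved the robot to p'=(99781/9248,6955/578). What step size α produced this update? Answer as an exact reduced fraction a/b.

α = 1/8

F_att = 1/4·(g−p) = 1/4·(-7,0) = (-1.7500,0.0000)
o1: d²=208 > ρ²=50 → inactive
o2: d²=256 > ρ²=50 → inactive
o3: d²=17 ≤ ρ²=50; F_rep = 19·(1,4)/17² = (0.0657,0.2630)
F = F_att + ΣF_rep = (-1.6843,0.2630)
Δp = p'−p = (-0.2105,0.0329); α = Δx/Fx = (-1947/9248) / (-1947/1156) = 1/8
check: Δy/Fy = (19/578) / (76/289) = 1/8 ✓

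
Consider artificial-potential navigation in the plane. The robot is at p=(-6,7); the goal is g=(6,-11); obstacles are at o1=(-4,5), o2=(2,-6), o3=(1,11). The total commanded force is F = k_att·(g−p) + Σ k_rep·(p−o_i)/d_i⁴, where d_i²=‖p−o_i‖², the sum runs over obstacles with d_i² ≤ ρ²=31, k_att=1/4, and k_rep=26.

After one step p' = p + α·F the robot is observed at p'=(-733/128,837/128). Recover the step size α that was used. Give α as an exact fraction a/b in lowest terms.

F_att = 1/4·(g−p) = 1/4·(12,-18) = (3.0000,-4.5000)
o1: d²=8 ≤ ρ²=31; F_rep = 26·(-2,2)/8² = (-0.8125,0.8125)
o2: d²=233 > ρ²=31 → inactive
o3: d²=65 > ρ²=31 → inactive
F = F_att + ΣF_rep = (2.1875,-3.6875)
Δp = p'−p = (0.2734,-0.4609); α = Δx/Fx = (35/128) / (35/16) = 1/8
check: Δy/Fy = (-59/128) / (-59/16) = 1/8 ✓

α = 1/8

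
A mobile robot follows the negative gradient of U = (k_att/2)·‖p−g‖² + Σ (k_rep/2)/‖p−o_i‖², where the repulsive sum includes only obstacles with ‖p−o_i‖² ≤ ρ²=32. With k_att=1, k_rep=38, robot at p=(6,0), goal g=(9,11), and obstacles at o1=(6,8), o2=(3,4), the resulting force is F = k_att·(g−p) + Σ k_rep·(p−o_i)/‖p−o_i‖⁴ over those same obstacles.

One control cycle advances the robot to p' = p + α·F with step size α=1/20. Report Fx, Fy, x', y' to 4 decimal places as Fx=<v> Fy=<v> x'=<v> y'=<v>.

F_att = 1·(g−p) = 1·(3,11) = (3.0000,11.0000)
o1: d²=64 > ρ²=32 → inactive
o2: d²=25 ≤ ρ²=32; F_rep = 38·(3,-4)/25² = (0.1824,-0.2432)
F = F_att + ΣF_rep = (3.1824,10.7568)
p' = p + 1/20·F = (6.1591,0.5378)

Fx=3.1824 Fy=10.7568 x'=6.1591 y'=0.5378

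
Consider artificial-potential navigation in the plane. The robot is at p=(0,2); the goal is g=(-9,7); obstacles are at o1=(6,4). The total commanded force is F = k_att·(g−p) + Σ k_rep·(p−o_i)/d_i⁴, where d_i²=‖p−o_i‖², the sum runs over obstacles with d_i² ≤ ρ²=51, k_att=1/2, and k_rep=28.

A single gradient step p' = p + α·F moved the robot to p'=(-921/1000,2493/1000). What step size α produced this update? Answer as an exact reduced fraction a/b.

α = 1/5

F_att = 1/2·(g−p) = 1/2·(-9,5) = (-4.5000,2.5000)
o1: d²=40 ≤ ρ²=51; F_rep = 28·(-6,-2)/40² = (-0.1050,-0.0350)
F = F_att + ΣF_rep = (-4.6050,2.4650)
Δp = p'−p = (-0.9210,0.4930); α = Δx/Fx = (-921/1000) / (-921/200) = 1/5
check: Δy/Fy = (493/1000) / (493/200) = 1/5 ✓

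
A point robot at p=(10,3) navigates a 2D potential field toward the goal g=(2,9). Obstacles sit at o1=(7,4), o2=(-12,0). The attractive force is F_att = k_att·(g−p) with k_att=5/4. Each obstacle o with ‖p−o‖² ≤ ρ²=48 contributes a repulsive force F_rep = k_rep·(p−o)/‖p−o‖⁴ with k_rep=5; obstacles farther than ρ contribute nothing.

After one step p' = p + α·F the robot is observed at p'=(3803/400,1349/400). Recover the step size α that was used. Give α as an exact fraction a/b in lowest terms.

F_att = 5/4·(g−p) = 5/4·(-8,6) = (-10.0000,7.5000)
o1: d²=10 ≤ ρ²=48; F_rep = 5·(3,-1)/10² = (0.1500,-0.0500)
o2: d²=493 > ρ²=48 → inactive
F = F_att + ΣF_rep = (-9.8500,7.4500)
Δp = p'−p = (-0.4925,0.3725); α = Δx/Fx = (-197/400) / (-197/20) = 1/20
check: Δy/Fy = (149/400) / (149/20) = 1/20 ✓

α = 1/20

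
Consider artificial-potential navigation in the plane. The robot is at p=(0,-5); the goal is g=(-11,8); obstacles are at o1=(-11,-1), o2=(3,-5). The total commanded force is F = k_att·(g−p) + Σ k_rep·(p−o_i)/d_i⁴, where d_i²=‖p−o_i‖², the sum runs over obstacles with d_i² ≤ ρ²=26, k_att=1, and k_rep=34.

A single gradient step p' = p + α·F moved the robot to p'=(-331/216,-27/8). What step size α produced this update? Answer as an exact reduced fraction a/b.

α = 1/8

F_att = 1·(g−p) = 1·(-11,13) = (-11.0000,13.0000)
o1: d²=137 > ρ²=26 → inactive
o2: d²=9 ≤ ρ²=26; F_rep = 34·(-3,0)/9² = (-1.2593,0.0000)
F = F_att + ΣF_rep = (-12.2593,13.0000)
Δp = p'−p = (-1.5324,1.6250); α = Δx/Fx = (-331/216) / (-331/27) = 1/8
check: Δy/Fy = (13/8) / (13) = 1/8 ✓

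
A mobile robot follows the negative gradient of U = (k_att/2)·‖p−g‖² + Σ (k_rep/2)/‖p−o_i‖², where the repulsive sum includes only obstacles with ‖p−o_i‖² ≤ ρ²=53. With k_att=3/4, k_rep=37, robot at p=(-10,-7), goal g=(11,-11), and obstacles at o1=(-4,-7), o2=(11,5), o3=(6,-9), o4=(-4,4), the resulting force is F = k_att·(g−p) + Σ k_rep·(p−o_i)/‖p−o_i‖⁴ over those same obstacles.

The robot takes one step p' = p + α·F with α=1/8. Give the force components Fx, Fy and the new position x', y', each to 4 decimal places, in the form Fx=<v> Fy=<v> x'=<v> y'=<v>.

Fx=15.5787 Fy=-3.0000 x'=-8.0527 y'=-7.3750

F_att = 3/4·(g−p) = 3/4·(21,-4) = (15.7500,-3.0000)
o1: d²=36 ≤ ρ²=53; F_rep = 37·(-6,0)/36² = (-0.1713,0.0000)
o2: d²=585 > ρ²=53 → inactive
o3: d²=260 > ρ²=53 → inactive
o4: d²=157 > ρ²=53 → inactive
F = F_att + ΣF_rep = (15.5787,-3.0000)
p' = p + 1/8·F = (-8.0527,-7.3750)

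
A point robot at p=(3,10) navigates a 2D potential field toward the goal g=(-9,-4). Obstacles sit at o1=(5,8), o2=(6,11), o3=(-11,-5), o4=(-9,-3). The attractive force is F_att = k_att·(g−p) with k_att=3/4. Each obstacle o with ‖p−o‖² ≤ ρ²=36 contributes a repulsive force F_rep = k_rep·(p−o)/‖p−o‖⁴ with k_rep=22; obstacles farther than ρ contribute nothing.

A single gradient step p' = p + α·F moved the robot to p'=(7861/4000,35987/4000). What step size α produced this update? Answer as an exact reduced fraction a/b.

F_att = 3/4·(g−p) = 3/4·(-12,-14) = (-9.0000,-10.5000)
o1: d²=8 ≤ ρ²=36; F_rep = 22·(-2,2)/8² = (-0.6875,0.6875)
o2: d²=10 ≤ ρ²=36; F_rep = 22·(-3,-1)/10² = (-0.6600,-0.2200)
o3: d²=421 > ρ²=36 → inactive
o4: d²=313 > ρ²=36 → inactive
F = F_att + ΣF_rep = (-10.3475,-10.0325)
Δp = p'−p = (-1.0348,-1.0032); α = Δx/Fx = (-4139/4000) / (-4139/400) = 1/10
check: Δy/Fy = (-4013/4000) / (-4013/400) = 1/10 ✓

α = 1/10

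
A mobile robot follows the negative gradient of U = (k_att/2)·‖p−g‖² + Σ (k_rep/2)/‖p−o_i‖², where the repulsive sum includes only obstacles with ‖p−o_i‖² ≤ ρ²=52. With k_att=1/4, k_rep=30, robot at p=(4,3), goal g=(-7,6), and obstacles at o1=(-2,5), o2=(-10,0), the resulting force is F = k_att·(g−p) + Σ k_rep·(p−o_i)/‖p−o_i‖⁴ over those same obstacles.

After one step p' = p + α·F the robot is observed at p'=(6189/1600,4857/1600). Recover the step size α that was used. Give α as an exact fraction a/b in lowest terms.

α = 1/20

F_att = 1/4·(g−p) = 1/4·(-11,3) = (-2.7500,0.7500)
o1: d²=40 ≤ ρ²=52; F_rep = 30·(6,-2)/40² = (0.1125,-0.0375)
o2: d²=205 > ρ²=52 → inactive
F = F_att + ΣF_rep = (-2.6375,0.7125)
Δp = p'−p = (-0.1319,0.0356); α = Δx/Fx = (-211/1600) / (-211/80) = 1/20
check: Δy/Fy = (57/1600) / (57/80) = 1/20 ✓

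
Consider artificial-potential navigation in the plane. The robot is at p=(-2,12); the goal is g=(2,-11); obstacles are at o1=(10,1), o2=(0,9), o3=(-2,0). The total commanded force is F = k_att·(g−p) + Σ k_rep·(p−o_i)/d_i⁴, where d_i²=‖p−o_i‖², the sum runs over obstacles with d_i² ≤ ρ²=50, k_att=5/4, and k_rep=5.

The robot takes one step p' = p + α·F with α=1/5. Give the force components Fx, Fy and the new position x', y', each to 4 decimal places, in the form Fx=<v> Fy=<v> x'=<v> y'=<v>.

Fx=4.9408 Fy=-28.6612 x'=-1.0118 y'=6.2678

F_att = 5/4·(g−p) = 5/4·(4,-23) = (5.0000,-28.7500)
o1: d²=265 > ρ²=50 → inactive
o2: d²=13 ≤ ρ²=50; F_rep = 5·(-2,3)/13² = (-0.0592,0.0888)
o3: d²=144 > ρ²=50 → inactive
F = F_att + ΣF_rep = (4.9408,-28.6612)
p' = p + 1/5·F = (-1.0118,6.2678)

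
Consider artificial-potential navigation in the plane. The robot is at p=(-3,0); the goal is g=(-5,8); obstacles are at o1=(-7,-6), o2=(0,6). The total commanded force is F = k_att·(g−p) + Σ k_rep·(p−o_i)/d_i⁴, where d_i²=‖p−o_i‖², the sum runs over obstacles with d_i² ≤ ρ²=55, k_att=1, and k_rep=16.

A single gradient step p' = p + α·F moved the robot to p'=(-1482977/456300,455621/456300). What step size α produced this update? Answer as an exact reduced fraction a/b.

α = 1/8

F_att = 1·(g−p) = 1·(-2,8) = (-2.0000,8.0000)
o1: d²=52 ≤ ρ²=55; F_rep = 16·(4,6)/52² = (0.0237,0.0355)
o2: d²=45 ≤ ρ²=55; F_rep = 16·(-3,-6)/45² = (-0.0237,-0.0474)
F = F_att + ΣF_rep = (-2.0000,7.9881)
Δp = p'−p = (-0.2500,0.9985); α = Δx/Fx = (-114077/456300) / (-228154/114075) = 1/8
check: Δy/Fy = (455621/456300) / (911242/114075) = 1/8 ✓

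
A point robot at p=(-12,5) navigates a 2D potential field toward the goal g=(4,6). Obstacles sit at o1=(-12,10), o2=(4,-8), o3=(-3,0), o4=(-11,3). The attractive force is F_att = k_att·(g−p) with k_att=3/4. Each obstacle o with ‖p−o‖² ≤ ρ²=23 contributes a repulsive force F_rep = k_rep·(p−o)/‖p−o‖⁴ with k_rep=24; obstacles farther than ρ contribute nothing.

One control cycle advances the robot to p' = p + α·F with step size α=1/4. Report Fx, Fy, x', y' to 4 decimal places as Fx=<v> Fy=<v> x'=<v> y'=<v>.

Fx=11.0400 Fy=2.6700 x'=-9.2400 y'=5.6675

F_att = 3/4·(g−p) = 3/4·(16,1) = (12.0000,0.7500)
o1: d²=25 > ρ²=23 → inactive
o2: d²=425 > ρ²=23 → inactive
o3: d²=106 > ρ²=23 → inactive
o4: d²=5 ≤ ρ²=23; F_rep = 24·(-1,2)/5² = (-0.9600,1.9200)
F = F_att + ΣF_rep = (11.0400,2.6700)
p' = p + 1/4·F = (-9.2400,5.6675)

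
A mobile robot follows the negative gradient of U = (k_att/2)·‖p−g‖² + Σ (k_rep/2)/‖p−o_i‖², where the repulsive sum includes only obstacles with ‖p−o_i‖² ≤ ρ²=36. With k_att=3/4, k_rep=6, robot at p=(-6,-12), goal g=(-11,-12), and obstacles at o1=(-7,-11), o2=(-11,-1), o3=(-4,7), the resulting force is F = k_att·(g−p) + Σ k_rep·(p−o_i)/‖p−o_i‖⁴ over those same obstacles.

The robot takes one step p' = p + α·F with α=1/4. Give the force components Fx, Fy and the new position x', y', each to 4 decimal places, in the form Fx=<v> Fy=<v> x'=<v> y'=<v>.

F_att = 3/4·(g−p) = 3/4·(-5,0) = (-3.7500,0.0000)
o1: d²=2 ≤ ρ²=36; F_rep = 6·(1,-1)/2² = (1.5000,-1.5000)
o2: d²=146 > ρ²=36 → inactive
o3: d²=365 > ρ²=36 → inactive
F = F_att + ΣF_rep = (-2.2500,-1.5000)
p' = p + 1/4·F = (-6.5625,-12.3750)

Fx=-2.2500 Fy=-1.5000 x'=-6.5625 y'=-12.3750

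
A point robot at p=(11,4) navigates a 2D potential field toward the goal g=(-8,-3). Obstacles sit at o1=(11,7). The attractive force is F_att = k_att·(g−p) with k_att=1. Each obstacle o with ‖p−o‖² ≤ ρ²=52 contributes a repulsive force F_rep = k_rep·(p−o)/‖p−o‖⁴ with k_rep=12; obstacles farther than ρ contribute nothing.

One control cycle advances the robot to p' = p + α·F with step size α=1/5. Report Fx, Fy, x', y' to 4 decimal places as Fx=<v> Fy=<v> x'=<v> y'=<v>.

Fx=-19.0000 Fy=-7.4444 x'=7.2000 y'=2.5111

F_att = 1·(g−p) = 1·(-19,-7) = (-19.0000,-7.0000)
o1: d²=9 ≤ ρ²=52; F_rep = 12·(0,-3)/9² = (0.0000,-0.4444)
F = F_att + ΣF_rep = (-19.0000,-7.4444)
p' = p + 1/5·F = (7.2000,2.5111)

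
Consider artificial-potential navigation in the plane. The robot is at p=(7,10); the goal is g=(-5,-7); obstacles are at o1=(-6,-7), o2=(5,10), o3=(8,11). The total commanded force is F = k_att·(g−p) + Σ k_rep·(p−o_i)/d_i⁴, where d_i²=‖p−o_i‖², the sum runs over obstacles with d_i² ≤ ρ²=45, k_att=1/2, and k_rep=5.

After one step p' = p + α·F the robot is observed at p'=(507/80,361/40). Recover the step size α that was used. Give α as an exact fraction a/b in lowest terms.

α = 1/10

F_att = 1/2·(g−p) = 1/2·(-12,-17) = (-6.0000,-8.5000)
o1: d²=458 > ρ²=45 → inactive
o2: d²=4 ≤ ρ²=45; F_rep = 5·(2,0)/4² = (0.6250,0.0000)
o3: d²=2 ≤ ρ²=45; F_rep = 5·(-1,-1)/2² = (-1.2500,-1.2500)
F = F_att + ΣF_rep = (-6.6250,-9.7500)
Δp = p'−p = (-0.6625,-0.9750); α = Δx/Fx = (-53/80) / (-53/8) = 1/10
check: Δy/Fy = (-39/40) / (-39/4) = 1/10 ✓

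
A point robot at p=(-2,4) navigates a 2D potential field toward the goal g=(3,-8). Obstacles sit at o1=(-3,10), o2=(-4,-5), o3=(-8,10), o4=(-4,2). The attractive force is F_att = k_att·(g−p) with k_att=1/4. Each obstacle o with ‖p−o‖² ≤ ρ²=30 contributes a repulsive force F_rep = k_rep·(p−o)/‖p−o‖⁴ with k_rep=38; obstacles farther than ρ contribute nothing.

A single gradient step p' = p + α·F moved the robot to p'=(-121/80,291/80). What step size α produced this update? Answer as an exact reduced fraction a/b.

α = 1/5

F_att = 1/4·(g−p) = 1/4·(5,-12) = (1.2500,-3.0000)
o1: d²=37 > ρ²=30 → inactive
o2: d²=85 > ρ²=30 → inactive
o3: d²=72 > ρ²=30 → inactive
o4: d²=8 ≤ ρ²=30; F_rep = 38·(2,2)/8² = (1.1875,1.1875)
F = F_att + ΣF_rep = (2.4375,-1.8125)
Δp = p'−p = (0.4875,-0.3625); α = Δx/Fx = (39/80) / (39/16) = 1/5
check: Δy/Fy = (-29/80) / (-29/16) = 1/5 ✓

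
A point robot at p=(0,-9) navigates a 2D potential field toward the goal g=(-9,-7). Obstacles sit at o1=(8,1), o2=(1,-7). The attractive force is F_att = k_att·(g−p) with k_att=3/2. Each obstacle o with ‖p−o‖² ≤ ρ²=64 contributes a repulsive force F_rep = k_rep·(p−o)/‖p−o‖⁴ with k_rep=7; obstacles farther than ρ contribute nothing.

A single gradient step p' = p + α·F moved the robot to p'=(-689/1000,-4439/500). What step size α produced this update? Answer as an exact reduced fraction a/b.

F_att = 3/2·(g−p) = 3/2·(-9,2) = (-13.5000,3.0000)
o1: d²=164 > ρ²=64 → inactive
o2: d²=5 ≤ ρ²=64; F_rep = 7·(-1,-2)/5² = (-0.2800,-0.5600)
F = F_att + ΣF_rep = (-13.7800,2.4400)
Δp = p'−p = (-0.6890,0.1220); α = Δx/Fx = (-689/1000) / (-689/50) = 1/20
check: Δy/Fy = (61/500) / (61/25) = 1/20 ✓

α = 1/20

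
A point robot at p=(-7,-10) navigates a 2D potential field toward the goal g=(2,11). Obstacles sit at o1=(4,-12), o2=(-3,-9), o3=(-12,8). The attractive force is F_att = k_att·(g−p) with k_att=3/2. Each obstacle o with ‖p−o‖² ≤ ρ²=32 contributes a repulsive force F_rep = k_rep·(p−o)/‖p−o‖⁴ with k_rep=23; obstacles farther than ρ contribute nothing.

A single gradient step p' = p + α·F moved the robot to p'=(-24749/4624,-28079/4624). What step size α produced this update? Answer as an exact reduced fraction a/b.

F_att = 3/2·(g−p) = 3/2·(9,21) = (13.5000,31.5000)
o1: d²=125 > ρ²=32 → inactive
o2: d²=17 ≤ ρ²=32; F_rep = 23·(-4,-1)/17² = (-0.3183,-0.0796)
o3: d²=349 > ρ²=32 → inactive
F = F_att + ΣF_rep = (13.1817,31.4204)
Δp = p'−p = (1.6477,3.9276); α = Δx/Fx = (7619/4624) / (7619/578) = 1/8
check: Δy/Fy = (18161/4624) / (18161/578) = 1/8 ✓

α = 1/8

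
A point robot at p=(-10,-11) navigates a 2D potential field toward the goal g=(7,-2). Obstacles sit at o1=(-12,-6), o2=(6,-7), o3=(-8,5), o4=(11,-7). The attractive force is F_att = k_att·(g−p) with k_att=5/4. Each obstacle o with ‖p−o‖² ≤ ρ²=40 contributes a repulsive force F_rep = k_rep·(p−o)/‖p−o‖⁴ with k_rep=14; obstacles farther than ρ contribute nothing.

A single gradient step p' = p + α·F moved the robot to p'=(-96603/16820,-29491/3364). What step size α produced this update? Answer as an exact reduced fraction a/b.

α = 1/5

F_att = 5/4·(g−p) = 5/4·(17,9) = (21.2500,11.2500)
o1: d²=29 ≤ ρ²=40; F_rep = 14·(2,-5)/29² = (0.0333,-0.0832)
o2: d²=272 > ρ²=40 → inactive
o3: d²=260 > ρ²=40 → inactive
o4: d²=457 > ρ²=40 → inactive
F = F_att + ΣF_rep = (21.2833,11.1668)
Δp = p'−p = (4.2567,2.2334); α = Δx/Fx = (71597/16820) / (71597/3364) = 1/5
check: Δy/Fy = (7513/3364) / (37565/3364) = 1/5 ✓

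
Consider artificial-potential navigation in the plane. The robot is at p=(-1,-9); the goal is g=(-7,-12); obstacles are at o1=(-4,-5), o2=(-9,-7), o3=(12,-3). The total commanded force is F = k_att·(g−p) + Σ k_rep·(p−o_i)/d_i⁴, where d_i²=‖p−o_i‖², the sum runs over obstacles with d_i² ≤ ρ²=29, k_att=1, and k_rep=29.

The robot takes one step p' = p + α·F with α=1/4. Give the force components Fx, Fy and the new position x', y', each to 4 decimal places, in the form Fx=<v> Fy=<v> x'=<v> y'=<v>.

F_att = 1·(g−p) = 1·(-6,-3) = (-6.0000,-3.0000)
o1: d²=25 ≤ ρ²=29; F_rep = 29·(3,-4)/25² = (0.1392,-0.1856)
o2: d²=68 > ρ²=29 → inactive
o3: d²=205 > ρ²=29 → inactive
F = F_att + ΣF_rep = (-5.8608,-3.1856)
p' = p + 1/4·F = (-2.4652,-9.7964)

Fx=-5.8608 Fy=-3.1856 x'=-2.4652 y'=-9.7964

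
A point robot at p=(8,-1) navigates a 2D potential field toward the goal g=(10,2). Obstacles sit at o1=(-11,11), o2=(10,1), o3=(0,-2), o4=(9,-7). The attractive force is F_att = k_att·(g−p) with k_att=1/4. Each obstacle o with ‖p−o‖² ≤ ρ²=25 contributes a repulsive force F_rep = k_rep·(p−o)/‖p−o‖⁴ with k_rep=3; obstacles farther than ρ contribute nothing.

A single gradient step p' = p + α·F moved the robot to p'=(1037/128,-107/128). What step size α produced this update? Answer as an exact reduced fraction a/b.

α = 1/4

F_att = 1/4·(g−p) = 1/4·(2,3) = (0.5000,0.7500)
o1: d²=505 > ρ²=25 → inactive
o2: d²=8 ≤ ρ²=25; F_rep = 3·(-2,-2)/8² = (-0.0938,-0.0938)
o3: d²=65 > ρ²=25 → inactive
o4: d²=37 > ρ²=25 → inactive
F = F_att + ΣF_rep = (0.4062,0.6562)
Δp = p'−p = (0.1016,0.1641); α = Δx/Fx = (13/128) / (13/32) = 1/4
check: Δy/Fy = (21/128) / (21/32) = 1/4 ✓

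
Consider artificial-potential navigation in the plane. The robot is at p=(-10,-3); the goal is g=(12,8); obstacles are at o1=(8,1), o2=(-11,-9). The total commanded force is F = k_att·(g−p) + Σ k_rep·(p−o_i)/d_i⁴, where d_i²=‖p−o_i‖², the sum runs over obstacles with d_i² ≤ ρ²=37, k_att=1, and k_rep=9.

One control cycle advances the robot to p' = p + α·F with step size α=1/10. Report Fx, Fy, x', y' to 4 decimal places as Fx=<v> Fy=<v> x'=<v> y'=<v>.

F_att = 1·(g−p) = 1·(22,11) = (22.0000,11.0000)
o1: d²=340 > ρ²=37 → inactive
o2: d²=37 ≤ ρ²=37; F_rep = 9·(1,6)/37² = (0.0066,0.0394)
F = F_att + ΣF_rep = (22.0066,11.0394)
p' = p + 1/10·F = (-7.7993,-1.8961)

Fx=22.0066 Fy=11.0394 x'=-7.7993 y'=-1.8961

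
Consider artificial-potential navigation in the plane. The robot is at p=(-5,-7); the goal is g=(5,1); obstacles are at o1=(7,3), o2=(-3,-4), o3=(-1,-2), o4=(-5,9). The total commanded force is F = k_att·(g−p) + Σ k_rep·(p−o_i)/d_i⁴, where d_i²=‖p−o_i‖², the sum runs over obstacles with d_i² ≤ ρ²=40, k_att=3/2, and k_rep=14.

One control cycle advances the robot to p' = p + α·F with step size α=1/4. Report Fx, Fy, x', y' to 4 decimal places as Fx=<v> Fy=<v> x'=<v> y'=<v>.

F_att = 3/2·(g−p) = 3/2·(10,8) = (15.0000,12.0000)
o1: d²=244 > ρ²=40 → inactive
o2: d²=13 ≤ ρ²=40; F_rep = 14·(-2,-3)/13² = (-0.1657,-0.2485)
o3: d²=41 > ρ²=40 → inactive
o4: d²=256 > ρ²=40 → inactive
F = F_att + ΣF_rep = (14.8343,11.7515)
p' = p + 1/4·F = (-1.2914,-4.0621)

Fx=14.8343 Fy=11.7515 x'=-1.2914 y'=-4.0621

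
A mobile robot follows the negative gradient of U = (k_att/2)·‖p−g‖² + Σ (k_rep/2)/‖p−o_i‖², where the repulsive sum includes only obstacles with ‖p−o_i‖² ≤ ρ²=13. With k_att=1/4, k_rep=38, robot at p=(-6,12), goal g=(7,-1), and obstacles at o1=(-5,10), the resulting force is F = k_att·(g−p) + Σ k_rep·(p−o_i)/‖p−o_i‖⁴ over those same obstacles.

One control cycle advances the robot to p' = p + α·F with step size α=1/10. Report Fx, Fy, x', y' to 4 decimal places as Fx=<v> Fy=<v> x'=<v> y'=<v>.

Fx=1.7300 Fy=-0.2100 x'=-5.8270 y'=11.9790

F_att = 1/4·(g−p) = 1/4·(13,-13) = (3.2500,-3.2500)
o1: d²=5 ≤ ρ²=13; F_rep = 38·(-1,2)/5² = (-1.5200,3.0400)
F = F_att + ΣF_rep = (1.7300,-0.2100)
p' = p + 1/10·F = (-5.8270,11.9790)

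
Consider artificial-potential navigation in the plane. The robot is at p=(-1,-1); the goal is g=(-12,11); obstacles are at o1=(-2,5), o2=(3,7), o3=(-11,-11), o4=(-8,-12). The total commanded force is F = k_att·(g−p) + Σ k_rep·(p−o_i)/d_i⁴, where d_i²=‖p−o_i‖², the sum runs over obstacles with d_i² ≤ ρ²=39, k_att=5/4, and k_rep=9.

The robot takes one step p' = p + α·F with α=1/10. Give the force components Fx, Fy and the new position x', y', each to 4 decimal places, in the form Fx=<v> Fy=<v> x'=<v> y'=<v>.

Fx=-13.7434 Fy=14.9606 x'=-2.3743 y'=0.4961

F_att = 5/4·(g−p) = 5/4·(-11,12) = (-13.7500,15.0000)
o1: d²=37 ≤ ρ²=39; F_rep = 9·(1,-6)/37² = (0.0066,-0.0394)
o2: d²=80 > ρ²=39 → inactive
o3: d²=200 > ρ²=39 → inactive
o4: d²=170 > ρ²=39 → inactive
F = F_att + ΣF_rep = (-13.7434,14.9606)
p' = p + 1/10·F = (-2.3743,0.4961)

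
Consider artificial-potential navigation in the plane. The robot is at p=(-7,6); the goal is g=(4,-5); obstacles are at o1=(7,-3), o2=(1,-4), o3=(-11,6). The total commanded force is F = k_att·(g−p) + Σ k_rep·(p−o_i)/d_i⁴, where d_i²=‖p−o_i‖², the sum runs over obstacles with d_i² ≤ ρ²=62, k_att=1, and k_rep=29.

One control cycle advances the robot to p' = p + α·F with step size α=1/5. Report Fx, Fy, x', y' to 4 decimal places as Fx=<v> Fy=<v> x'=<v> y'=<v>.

Fx=11.4531 Fy=-11.0000 x'=-4.7094 y'=3.8000

F_att = 1·(g−p) = 1·(11,-11) = (11.0000,-11.0000)
o1: d²=277 > ρ²=62 → inactive
o2: d²=164 > ρ²=62 → inactive
o3: d²=16 ≤ ρ²=62; F_rep = 29·(4,0)/16² = (0.4531,0.0000)
F = F_att + ΣF_rep = (11.4531,-11.0000)
p' = p + 1/5·F = (-4.7094,3.8000)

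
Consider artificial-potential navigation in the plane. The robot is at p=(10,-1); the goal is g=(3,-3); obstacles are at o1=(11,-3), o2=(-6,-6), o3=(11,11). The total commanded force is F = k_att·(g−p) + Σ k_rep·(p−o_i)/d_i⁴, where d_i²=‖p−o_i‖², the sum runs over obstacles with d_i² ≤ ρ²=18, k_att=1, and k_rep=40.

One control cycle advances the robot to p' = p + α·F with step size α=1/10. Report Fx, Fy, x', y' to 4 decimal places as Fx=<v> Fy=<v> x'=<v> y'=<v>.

F_att = 1·(g−p) = 1·(-7,-2) = (-7.0000,-2.0000)
o1: d²=5 ≤ ρ²=18; F_rep = 40·(-1,2)/5² = (-1.6000,3.2000)
o2: d²=281 > ρ²=18 → inactive
o3: d²=145 > ρ²=18 → inactive
F = F_att + ΣF_rep = (-8.6000,1.2000)
p' = p + 1/10·F = (9.1400,-0.8800)

Fx=-8.6000 Fy=1.2000 x'=9.1400 y'=-0.8800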